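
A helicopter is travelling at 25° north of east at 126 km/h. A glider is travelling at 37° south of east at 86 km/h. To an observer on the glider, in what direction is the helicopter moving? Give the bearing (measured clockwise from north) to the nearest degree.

023°

Taking east as x and north as y: helicopter velocity = (114.195, 53.250) km/h; glider velocity = (68.683, -51.756) km/h.
Velocity of helicopter relative to glider = (114.195, 53.250) − (68.683, -51.756) = (45.512, 105.006) km/h.
Bearing = atan2(45.51, 105.01) = 23.43° clockwise from north.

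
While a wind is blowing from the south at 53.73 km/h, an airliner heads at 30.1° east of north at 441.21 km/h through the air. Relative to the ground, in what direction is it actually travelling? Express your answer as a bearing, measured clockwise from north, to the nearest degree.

027°

Taking east as x and north as y: velocity relative to the air = (221.272, 381.713) km/h; the air relative to ground = (0.000, 53.730) km/h.
Velocity relative to ground = (221.272, 381.713) + (0.000, 53.730) = (221.272, 435.443) km/h.
Bearing = atan2(221.27, 435.44) = 26.94° clockwise from north.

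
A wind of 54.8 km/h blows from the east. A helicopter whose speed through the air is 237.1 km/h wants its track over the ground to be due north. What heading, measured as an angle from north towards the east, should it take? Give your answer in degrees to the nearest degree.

The wind pushes perpendicular to the desired track; the heading must have a component into the wind equal to 54.8 km/h: 237.1 sin θ = 54.8.
sin θ = 0.2311, so θ = 13.363°.

13°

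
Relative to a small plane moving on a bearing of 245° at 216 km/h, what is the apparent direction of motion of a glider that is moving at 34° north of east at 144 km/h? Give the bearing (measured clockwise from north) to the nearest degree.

061°

Taking east as x and north as y: glider velocity = (119.381, 80.524) km/h; small plane velocity = (-195.762, -91.286) km/h.
Velocity of glider relative to small plane = (119.381, 80.524) − (-195.762, -91.286) = (315.144, 171.809) km/h.
Bearing = atan2(315.14, 171.81) = 61.40° clockwise from north.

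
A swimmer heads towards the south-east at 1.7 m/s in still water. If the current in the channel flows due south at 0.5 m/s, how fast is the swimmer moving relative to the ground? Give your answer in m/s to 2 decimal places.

2.08 m/s

Taking east as x and north as y: velocity relative to the water = (1.202, -1.202) m/s; the water relative to ground = (0.000, -0.500) m/s.
Velocity relative to ground = (1.202, -1.202) + (0.000, -0.500) = (1.202, -1.702) m/s.
Speed = |(1.202, -1.702)| = 2.084 m/s.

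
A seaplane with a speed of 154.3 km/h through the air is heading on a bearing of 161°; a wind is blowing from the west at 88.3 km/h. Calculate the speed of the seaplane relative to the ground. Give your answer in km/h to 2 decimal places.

201.19 km/h

Taking east as x and north as y: velocity relative to the air = (50.235, -145.894) km/h; the air relative to ground = (88.300, 0.000) km/h.
Velocity relative to ground = (50.235, -145.894) + (88.300, 0.000) = (138.535, -145.894) km/h.
Speed = |(138.535, -145.894)| = 201.189 km/h.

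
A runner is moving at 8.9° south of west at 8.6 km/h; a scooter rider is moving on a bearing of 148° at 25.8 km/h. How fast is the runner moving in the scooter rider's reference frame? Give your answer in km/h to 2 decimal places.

Taking east as x and north as y: runner velocity = (-8.496, -1.331) km/h; scooter rider velocity = (13.672, -21.880) km/h.
Velocity of runner relative to scooter rider = (-8.496, -1.331) − (13.672, -21.880) = (-22.168, 20.549) km/h.
Magnitude = |(-22.168, 20.549)| = 30.228 km/h.

30.23 km/h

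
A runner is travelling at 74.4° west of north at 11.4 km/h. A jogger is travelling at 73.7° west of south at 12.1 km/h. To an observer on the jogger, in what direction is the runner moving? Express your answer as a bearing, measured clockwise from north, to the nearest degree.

006°

Taking east as x and north as y: runner velocity = (-10.980, 3.066) km/h; jogger velocity = (-11.614, -3.396) km/h.
Velocity of runner relative to jogger = (-10.980, 3.066) − (-11.614, -3.396) = (0.634, 6.462) km/h.
Bearing = atan2(0.63, 6.46) = 5.60° clockwise from north.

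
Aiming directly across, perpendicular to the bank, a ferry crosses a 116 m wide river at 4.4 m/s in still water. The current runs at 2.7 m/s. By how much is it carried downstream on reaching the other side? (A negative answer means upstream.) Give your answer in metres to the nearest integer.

Perpendicular speed = 4.400 m/s; crossing time = 116 / 4.400 = 26.364 s.
Net downstream speed = 2.700 m/s.
Drift = 2.700 × 26.364 = 71.182 m (downstream).

71 m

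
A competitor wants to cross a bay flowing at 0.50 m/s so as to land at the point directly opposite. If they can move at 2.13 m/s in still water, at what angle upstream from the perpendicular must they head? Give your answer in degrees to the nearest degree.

To cancel the current, the upstream component of the competitor's velocity must equal the flow: 2.13 sin θ = 0.50.
sin θ = 0.50 / 2.13 = 0.2347.
θ = arcsin(0.2347) = 13.576°.

14°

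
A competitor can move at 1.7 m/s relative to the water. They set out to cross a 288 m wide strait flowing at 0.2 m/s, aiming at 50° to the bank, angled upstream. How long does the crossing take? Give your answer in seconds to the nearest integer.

The component of the competitor's velocity perpendicular to the bank is 1.7 × sin 50° = 1.302 m/s.
The flow acts along the bank and has no component across it.
Time = 288 / 1.302 = 221.151 s.

221 s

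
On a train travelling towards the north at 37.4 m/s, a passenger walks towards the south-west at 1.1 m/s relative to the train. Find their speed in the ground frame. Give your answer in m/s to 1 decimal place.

36.6 m/s

Taking east as x and north as y: train velocity = (0.000, 37.400) m/s; passenger velocity relative to train = (-0.778, -0.778) m/s.
Velocity relative to ground = (0.000, 37.400) + (-0.778, -0.778) = (-0.778, 36.622) m/s.
Speed = |(-0.778, 36.622)| = 36.630 m/s.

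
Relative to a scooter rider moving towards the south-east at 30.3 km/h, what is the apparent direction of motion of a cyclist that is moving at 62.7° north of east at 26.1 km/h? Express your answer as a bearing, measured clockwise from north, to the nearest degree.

348°

Taking east as x and north as y: cyclist velocity = (11.971, 23.193) km/h; scooter rider velocity = (21.425, -21.425) km/h.
Velocity of cyclist relative to scooter rider = (11.971, 23.193) − (21.425, -21.425) = (-9.455, 44.618) km/h.
Bearing = atan2(-9.45, 44.62) = 348.04° clockwise from north.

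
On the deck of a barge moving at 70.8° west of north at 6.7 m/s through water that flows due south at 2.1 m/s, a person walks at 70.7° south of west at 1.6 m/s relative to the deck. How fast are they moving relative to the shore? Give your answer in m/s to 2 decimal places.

7.00 m/s

In east/north components (m/s): person relative to barge = (-0.529, -1.510); barge relative to water = (-6.327, 2.203); water relative to ground = (0.000, -2.100).
Sum = (-6.856, -1.407) m/s.
Speed = |(-6.856, -1.407)| = 6.999 m/s.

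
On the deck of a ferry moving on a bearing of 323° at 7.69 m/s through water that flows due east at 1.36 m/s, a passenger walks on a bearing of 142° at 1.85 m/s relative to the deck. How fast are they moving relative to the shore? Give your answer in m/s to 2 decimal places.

5.14 m/s

In east/north components (m/s): passenger relative to ferry = (1.139, -1.458); ferry relative to water = (-4.628, 6.142); water relative to ground = (1.360, 0.000).
Sum = (-2.129, 4.684) m/s.
Speed = |(-2.129, 4.684)| = 5.145 m/s.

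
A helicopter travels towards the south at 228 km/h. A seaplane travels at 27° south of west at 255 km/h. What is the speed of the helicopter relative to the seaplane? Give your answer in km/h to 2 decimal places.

Taking east as x and north as y: helicopter velocity = (0.000, -228.000) km/h; seaplane velocity = (-227.207, -115.768) km/h.
Velocity of helicopter relative to seaplane = (0.000, -228.000) − (-227.207, -115.768) = (227.207, -112.232) km/h.
Magnitude = |(227.207, -112.232)| = 253.415 km/h.

253.41 km/h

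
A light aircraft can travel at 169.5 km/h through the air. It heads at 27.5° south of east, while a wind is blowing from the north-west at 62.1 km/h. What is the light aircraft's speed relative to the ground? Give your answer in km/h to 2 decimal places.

Taking east as x and north as y: velocity relative to the air = (150.348, -78.266) km/h; the air relative to ground = (43.911, -43.911) km/h.
Velocity relative to ground = (150.348, -78.266) + (43.911, -43.911) = (194.260, -122.178) km/h.
Speed = |(194.260, -122.178)| = 229.487 km/h.

229.49 km/h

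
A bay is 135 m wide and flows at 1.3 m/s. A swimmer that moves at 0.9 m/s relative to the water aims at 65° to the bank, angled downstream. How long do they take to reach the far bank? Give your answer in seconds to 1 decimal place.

The component of the swimmer's velocity perpendicular to the bank is 0.9 × sin 65° = 0.816 m/s.
The flow acts along the bank and has no component across it.
Time = 135 / 0.816 = 165.507 s.

165.5 s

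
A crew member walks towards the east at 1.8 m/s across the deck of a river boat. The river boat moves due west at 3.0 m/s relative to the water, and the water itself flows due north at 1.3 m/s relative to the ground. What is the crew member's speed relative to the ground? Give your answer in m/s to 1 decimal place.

In east/north components (m/s): crew member relative to river boat = (1.800, 0.000); river boat relative to water = (-3.000, 0.000); water relative to ground = (0.000, 1.300).
Sum = (-1.200, 1.300) m/s.
Speed = |(-1.200, 1.300)| = 1.769 m/s.

1.8 m/s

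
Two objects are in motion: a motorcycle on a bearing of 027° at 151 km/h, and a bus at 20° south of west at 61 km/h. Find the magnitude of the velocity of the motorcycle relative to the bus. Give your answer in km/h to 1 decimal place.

Taking east as x and north as y: motorcycle velocity = (68.553, 134.542) km/h; bus velocity = (-57.321, -20.863) km/h.
Velocity of motorcycle relative to bus = (68.553, 134.542) − (-57.321, -20.863) = (125.874, 155.405) km/h.
Magnitude = |(125.874, 155.405)| = 199.987 km/h.

200.0 km/h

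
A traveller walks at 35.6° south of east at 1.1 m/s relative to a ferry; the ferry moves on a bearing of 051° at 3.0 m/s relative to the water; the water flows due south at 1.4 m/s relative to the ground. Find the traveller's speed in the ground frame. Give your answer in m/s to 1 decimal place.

In east/north components (m/s): traveller relative to ferry = (0.894, -0.640); ferry relative to water = (2.331, 1.888); water relative to ground = (0.000, -1.400).
Sum = (3.226, -0.152) m/s.
Speed = |(3.226, -0.152)| = 3.229 m/s.

3.2 m/s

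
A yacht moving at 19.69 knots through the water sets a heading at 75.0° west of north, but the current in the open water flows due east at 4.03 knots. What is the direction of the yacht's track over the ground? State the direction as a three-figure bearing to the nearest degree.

289°

Taking east as x and north as y: velocity relative to the water = (-19.019, 5.096) knots; the water relative to ground = (4.030, 0.000) knots.
Velocity relative to ground = (-19.019, 5.096) + (4.030, 0.000) = (-14.989, 5.096) knots.
Bearing = atan2(-14.99, 5.10) = 288.78° clockwise from north.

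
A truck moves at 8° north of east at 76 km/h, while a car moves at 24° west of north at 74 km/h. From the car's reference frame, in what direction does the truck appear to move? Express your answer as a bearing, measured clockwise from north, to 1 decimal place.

Taking east as x and north as y: truck velocity = (75.260, 10.577) km/h; car velocity = (-30.099, 67.602) km/h.
Velocity of truck relative to car = (75.260, 10.577) − (-30.099, 67.602) = (105.359, -57.025) km/h.
Bearing = atan2(105.36, -57.03) = 118.42° clockwise from north.

118.4°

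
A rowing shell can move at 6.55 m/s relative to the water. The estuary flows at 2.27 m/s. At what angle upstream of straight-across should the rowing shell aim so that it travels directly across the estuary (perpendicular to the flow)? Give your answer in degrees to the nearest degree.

20°

To cancel the current, the upstream component of the rowing shell's velocity must equal the flow: 6.55 sin θ = 2.27.
sin θ = 2.27 / 6.55 = 0.3466.
θ = arcsin(0.3466) = 20.277°.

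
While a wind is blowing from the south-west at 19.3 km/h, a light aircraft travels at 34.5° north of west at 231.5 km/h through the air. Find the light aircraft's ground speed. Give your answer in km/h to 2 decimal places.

Taking east as x and north as y: velocity relative to the air = (-190.785, 131.123) km/h; the air relative to ground = (13.647, 13.647) km/h.
Velocity relative to ground = (-190.785, 131.123) + (13.647, 13.647) = (-177.138, 144.770) km/h.
Speed = |(-177.138, 144.770)| = 228.771 km/h.

228.77 km/h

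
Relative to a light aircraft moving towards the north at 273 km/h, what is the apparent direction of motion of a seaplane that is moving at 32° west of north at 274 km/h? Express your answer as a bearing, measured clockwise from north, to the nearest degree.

254°

Taking east as x and north as y: seaplane velocity = (-145.198, 232.365) km/h; light aircraft velocity = (0.000, 273.000) km/h.
Velocity of seaplane relative to light aircraft = (-145.198, 232.365) − (0.000, 273.000) = (-145.198, -40.635) km/h.
Bearing = atan2(-145.20, -40.63) = 254.37° clockwise from north.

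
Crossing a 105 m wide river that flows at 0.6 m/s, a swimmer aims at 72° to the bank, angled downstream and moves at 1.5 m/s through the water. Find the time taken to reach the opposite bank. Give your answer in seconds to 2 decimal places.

The component of the swimmer's velocity perpendicular to the bank is 1.5 × sin 72° = 1.427 m/s.
The flow acts along the bank and has no component across it.
Time = 105 / 1.427 = 73.602 s.

73.60 s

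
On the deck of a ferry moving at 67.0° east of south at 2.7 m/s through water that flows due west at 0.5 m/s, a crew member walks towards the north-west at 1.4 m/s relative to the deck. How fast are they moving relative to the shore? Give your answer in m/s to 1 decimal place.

In east/north components (m/s): crew member relative to ferry = (-0.990, 0.990); ferry relative to water = (2.485, -1.055); water relative to ground = (-0.500, 0.000).
Sum = (0.995, -0.065) m/s.
Speed = |(0.995, -0.065)| = 0.998 m/s.

1.0 m/s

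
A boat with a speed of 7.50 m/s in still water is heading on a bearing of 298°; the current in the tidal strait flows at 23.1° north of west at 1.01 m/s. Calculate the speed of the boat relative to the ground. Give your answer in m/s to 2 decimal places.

Taking east as x and north as y: velocity relative to the water = (-6.622, 3.521) m/s; the water relative to ground = (-0.929, 0.396) m/s.
Velocity relative to ground = (-6.622, 3.521) + (-0.929, 0.396) = (-7.551, 3.917) m/s.
Speed = |(-7.551, 3.917)| = 8.507 m/s.

8.51 m/s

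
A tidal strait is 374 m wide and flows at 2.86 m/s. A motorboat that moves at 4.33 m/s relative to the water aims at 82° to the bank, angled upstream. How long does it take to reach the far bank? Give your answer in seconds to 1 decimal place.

The component of the motorboat's velocity perpendicular to the bank is 4.33 × sin 82° = 4.288 m/s.
Only the cross-stream component determines the crossing time; the current contributes nothing perpendicular to the bank.
Time = 374 / 4.288 = 87.223 s.

87.2 s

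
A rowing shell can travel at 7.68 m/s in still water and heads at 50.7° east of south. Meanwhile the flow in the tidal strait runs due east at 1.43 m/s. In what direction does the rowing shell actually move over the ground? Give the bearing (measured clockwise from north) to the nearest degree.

123°

Taking east as x and north as y: velocity relative to the water = (5.943, -4.864) m/s; the water relative to ground = (1.430, 0.000) m/s.
Velocity relative to ground = (5.943, -4.864) + (1.430, 0.000) = (7.373, -4.864) m/s.
Bearing = atan2(7.37, -4.86) = 123.41° clockwise from north.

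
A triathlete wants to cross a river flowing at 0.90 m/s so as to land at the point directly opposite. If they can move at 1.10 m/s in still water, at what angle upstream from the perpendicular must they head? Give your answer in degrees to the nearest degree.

55°

To cancel the current, the upstream component of the triathlete's velocity must equal the flow: 1.10 sin θ = 0.90.
sin θ = 0.90 / 1.10 = 0.8182.
θ = arcsin(0.8182) = 54.903°.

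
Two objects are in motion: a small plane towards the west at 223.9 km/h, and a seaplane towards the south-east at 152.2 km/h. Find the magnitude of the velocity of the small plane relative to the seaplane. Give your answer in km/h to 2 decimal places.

Taking east as x and north as y: small plane velocity = (-223.900, 0.000) km/h; seaplane velocity = (107.622, -107.622) km/h.
Velocity of small plane relative to seaplane = (-223.900, 0.000) − (107.622, -107.622) = (-331.522, 107.622) km/h.
Magnitude = |(-331.522, 107.622)| = 348.553 km/h.

348.55 km/h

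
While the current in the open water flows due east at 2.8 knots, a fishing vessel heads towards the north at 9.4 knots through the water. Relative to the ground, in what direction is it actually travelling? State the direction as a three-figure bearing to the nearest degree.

Taking east as x and north as y: velocity relative to the water = (0.000, 9.400) knots; the water relative to ground = (2.800, 0.000) knots.
Velocity relative to ground = (0.000, 9.400) + (2.800, 0.000) = (2.800, 9.400) knots.
Bearing = atan2(2.80, 9.40) = 16.59° clockwise from north.

017°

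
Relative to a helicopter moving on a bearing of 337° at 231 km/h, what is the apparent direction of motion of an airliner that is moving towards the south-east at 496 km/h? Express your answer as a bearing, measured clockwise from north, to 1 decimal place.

141.9°

Taking east as x and north as y: airliner velocity = (350.725, -350.725) km/h; helicopter velocity = (-90.259, 212.637) km/h.
Velocity of airliner relative to helicopter = (350.725, -350.725) − (-90.259, 212.637) = (440.984, -563.362) km/h.
Bearing = atan2(440.98, -563.36) = 141.95° clockwise from north.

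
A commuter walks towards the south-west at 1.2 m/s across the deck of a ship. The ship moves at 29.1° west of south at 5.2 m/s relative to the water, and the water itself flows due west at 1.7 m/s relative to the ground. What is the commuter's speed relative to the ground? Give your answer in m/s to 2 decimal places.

In east/north components (m/s): commuter relative to ship = (-0.849, -0.849); ship relative to water = (-2.529, -4.544); water relative to ground = (-1.700, 0.000).
Sum = (-5.077, -5.392) m/s.
Speed = |(-5.077, -5.392)| = 7.406 m/s.

7.41 m/s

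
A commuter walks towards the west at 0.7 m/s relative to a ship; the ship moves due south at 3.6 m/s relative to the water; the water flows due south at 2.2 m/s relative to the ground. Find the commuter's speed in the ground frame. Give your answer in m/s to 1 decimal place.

In east/north components (m/s): commuter relative to ship = (-0.700, 0.000); ship relative to water = (0.000, -3.600); water relative to ground = (0.000, -2.200).
Sum = (-0.700, -5.800) m/s.
Speed = |(-0.700, -5.800)| = 5.842 m/s.

5.8 m/s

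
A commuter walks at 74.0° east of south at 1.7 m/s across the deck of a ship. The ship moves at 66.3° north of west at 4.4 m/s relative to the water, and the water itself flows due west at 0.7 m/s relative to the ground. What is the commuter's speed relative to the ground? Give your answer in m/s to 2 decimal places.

In east/north components (m/s): commuter relative to ship = (1.634, -0.469); ship relative to water = (-1.769, 4.029); water relative to ground = (-0.700, 0.000).
Sum = (-0.834, 3.560) m/s.
Speed = |(-0.834, 3.560)| = 3.657 m/s.

3.66 m/s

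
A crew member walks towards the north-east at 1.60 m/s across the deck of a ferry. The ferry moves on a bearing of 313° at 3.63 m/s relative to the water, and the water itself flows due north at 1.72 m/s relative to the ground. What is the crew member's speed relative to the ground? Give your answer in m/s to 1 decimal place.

In east/north components (m/s): crew member relative to ferry = (1.131, 1.131); ferry relative to water = (-2.655, 2.476); water relative to ground = (0.000, 1.720).
Sum = (-1.523, 5.327) m/s.
Speed = |(-1.523, 5.327)| = 5.541 m/s.

5.5 m/s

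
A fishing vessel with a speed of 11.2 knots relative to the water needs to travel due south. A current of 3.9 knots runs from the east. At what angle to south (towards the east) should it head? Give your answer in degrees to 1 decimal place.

The current pushes perpendicular to the desired track; the heading must have a component into the current equal to 3.9 knots: 11.2 sin θ = 3.9.
sin θ = 0.3482, so θ = 20.378°.

20.4°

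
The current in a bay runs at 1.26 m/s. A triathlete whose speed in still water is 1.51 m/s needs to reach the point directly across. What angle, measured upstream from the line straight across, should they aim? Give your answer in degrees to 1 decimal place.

To cancel the current, the upstream component of the triathlete's velocity must equal the flow: 1.51 sin θ = 1.26.
sin θ = 1.26 / 1.51 = 0.8344.
θ = arcsin(0.8344) = 56.557°.

56.6°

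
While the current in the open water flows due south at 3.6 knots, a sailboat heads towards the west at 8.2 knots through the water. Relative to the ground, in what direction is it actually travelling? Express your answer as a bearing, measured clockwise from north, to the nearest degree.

Taking east as x and north as y: velocity relative to the water = (-8.200, 0.000) knots; the water relative to ground = (0.000, -3.600) knots.
Velocity relative to ground = (-8.200, 0.000) + (0.000, -3.600) = (-8.200, -3.600) knots.
Bearing = atan2(-8.20, -3.60) = 246.30° clockwise from north.

246°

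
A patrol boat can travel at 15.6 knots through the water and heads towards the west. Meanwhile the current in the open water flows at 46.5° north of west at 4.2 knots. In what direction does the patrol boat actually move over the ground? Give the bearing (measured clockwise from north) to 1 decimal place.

Taking east as x and north as y: velocity relative to the water = (-15.600, 0.000) knots; the water relative to ground = (-2.891, 3.047) knots.
Velocity relative to ground = (-15.600, 0.000) + (-2.891, 3.047) = (-18.491, 3.047) knots.
Bearing = atan2(-18.49, 3.05) = 279.36° clockwise from north.

279.4°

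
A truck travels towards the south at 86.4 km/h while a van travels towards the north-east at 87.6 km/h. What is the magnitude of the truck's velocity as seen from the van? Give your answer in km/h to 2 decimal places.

Taking east as x and north as y: truck velocity = (0.000, -86.400) km/h; van velocity = (61.943, 61.943) km/h.
Velocity of truck relative to van = (0.000, -86.400) − (61.943, 61.943) = (-61.943, -148.343) km/h.
Magnitude = |(-61.943, -148.343)| = 160.756 km/h.

160.76 km/h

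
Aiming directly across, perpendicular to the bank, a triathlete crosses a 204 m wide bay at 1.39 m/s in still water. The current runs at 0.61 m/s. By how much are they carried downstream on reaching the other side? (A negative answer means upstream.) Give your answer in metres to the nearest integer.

90 m

Perpendicular speed = 1.390 m/s; crossing time = 204 / 1.390 = 146.763 s.
Net downstream speed = 0.610 m/s.
Drift = 0.610 × 146.763 = 89.525 m (downstream).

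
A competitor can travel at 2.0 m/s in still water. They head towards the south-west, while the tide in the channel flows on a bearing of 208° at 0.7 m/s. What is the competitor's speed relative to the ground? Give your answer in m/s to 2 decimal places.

2.68 m/s

Taking east as x and north as y: velocity relative to the water = (-1.414, -1.414) m/s; the water relative to ground = (-0.329, -0.618) m/s.
Velocity relative to ground = (-1.414, -1.414) + (-0.329, -0.618) = (-1.743, -2.032) m/s.
Speed = |(-1.743, -2.032)| = 2.677 m/s.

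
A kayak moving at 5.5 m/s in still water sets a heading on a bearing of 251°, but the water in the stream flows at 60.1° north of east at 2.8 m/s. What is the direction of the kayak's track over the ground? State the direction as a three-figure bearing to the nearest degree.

280°

Taking east as x and north as y: velocity relative to the water = (-5.200, -1.791) m/s; the water relative to ground = (1.396, 2.427) m/s.
Velocity relative to ground = (-5.200, -1.791) + (1.396, 2.427) = (-3.805, 0.637) m/s.
Bearing = atan2(-3.80, 0.64) = 279.50° clockwise from north.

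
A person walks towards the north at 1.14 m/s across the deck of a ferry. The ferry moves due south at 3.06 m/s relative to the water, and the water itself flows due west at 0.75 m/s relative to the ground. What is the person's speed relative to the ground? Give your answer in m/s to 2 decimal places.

In east/north components (m/s): person relative to ferry = (0.000, 1.140); ferry relative to water = (0.000, -3.060); water relative to ground = (-0.750, 0.000).
Sum = (-0.750, -1.920) m/s.
Speed = |(-0.750, -1.920)| = 2.061 m/s.

2.06 m/s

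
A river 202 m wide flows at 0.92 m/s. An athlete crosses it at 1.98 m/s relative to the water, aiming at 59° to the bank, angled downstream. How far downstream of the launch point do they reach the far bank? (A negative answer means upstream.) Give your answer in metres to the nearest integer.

231 m

Perpendicular speed = 1.697 m/s; crossing time = 202 / 1.697 = 119.020 s.
Net downstream speed = 1.940 m/s.
Drift = 1.940 × 119.020 = 230.872 m (downstream).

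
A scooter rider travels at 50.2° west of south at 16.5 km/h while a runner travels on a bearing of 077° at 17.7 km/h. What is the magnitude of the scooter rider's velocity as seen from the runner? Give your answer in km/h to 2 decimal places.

33.27 km/h

Taking east as x and north as y: scooter rider velocity = (-12.677, -10.562) km/h; runner velocity = (17.246, 3.982) km/h.
Velocity of scooter rider relative to runner = (-12.677, -10.562) − (17.246, 3.982) = (-29.923, -14.543) km/h.
Magnitude = |(-29.923, -14.543)| = 33.270 km/h.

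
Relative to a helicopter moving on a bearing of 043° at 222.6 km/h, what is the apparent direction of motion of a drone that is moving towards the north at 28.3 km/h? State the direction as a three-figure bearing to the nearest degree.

Taking east as x and north as y: drone velocity = (0.000, 28.300) km/h; helicopter velocity = (151.813, 162.799) km/h.
Velocity of drone relative to helicopter = (0.000, 28.300) − (151.813, 162.799) = (-151.813, -134.499) km/h.
Bearing = atan2(-151.81, -134.50) = 228.46° clockwise from north.

228°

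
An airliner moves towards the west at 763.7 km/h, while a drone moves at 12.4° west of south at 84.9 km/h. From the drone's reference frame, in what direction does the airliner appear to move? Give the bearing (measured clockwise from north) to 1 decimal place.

Taking east as x and north as y: airliner velocity = (-763.700, 0.000) km/h; drone velocity = (-18.231, -82.919) km/h.
Velocity of airliner relative to drone = (-763.700, 0.000) − (-18.231, -82.919) = (-745.469, 82.919) km/h.
Bearing = atan2(-745.47, 82.92) = 276.35° clockwise from north.

276.3°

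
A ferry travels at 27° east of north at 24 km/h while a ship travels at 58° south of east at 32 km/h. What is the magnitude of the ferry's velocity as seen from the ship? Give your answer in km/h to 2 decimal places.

48.90 km/h

Taking east as x and north as y: ferry velocity = (10.896, 21.384) km/h; ship velocity = (16.957, -27.138) km/h.
Velocity of ferry relative to ship = (10.896, 21.384) − (16.957, -27.138) = (-6.062, 48.522) km/h.
Magnitude = |(-6.062, 48.522)| = 48.899 km/h.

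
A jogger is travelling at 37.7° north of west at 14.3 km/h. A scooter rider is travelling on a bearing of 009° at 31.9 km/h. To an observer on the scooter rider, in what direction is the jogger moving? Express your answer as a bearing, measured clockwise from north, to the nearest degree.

Taking east as x and north as y: jogger velocity = (-11.314, 8.745) km/h; scooter rider velocity = (4.990, 31.507) km/h.
Velocity of jogger relative to scooter rider = (-11.314, 8.745) − (4.990, 31.507) = (-16.305, -22.762) km/h.
Bearing = atan2(-16.30, -22.76) = 215.61° clockwise from north.

216°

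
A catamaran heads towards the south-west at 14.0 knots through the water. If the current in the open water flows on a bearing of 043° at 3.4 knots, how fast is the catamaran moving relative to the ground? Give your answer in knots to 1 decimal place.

Taking east as x and north as y: velocity relative to the water = (-9.899, -9.899) knots; the water relative to ground = (2.319, 2.487) knots.
Velocity relative to ground = (-9.899, -9.899) + (2.319, 2.487) = (-7.581, -7.413) knots.
Speed = |(-7.581, -7.413)| = 10.603 knots.

10.6 knots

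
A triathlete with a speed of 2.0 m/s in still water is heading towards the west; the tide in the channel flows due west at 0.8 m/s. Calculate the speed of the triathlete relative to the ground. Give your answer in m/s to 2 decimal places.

Taking east as x and north as y: velocity relative to the water = (-2.000, 0.000) m/s; the water relative to ground = (-0.800, 0.000) m/s.
Velocity relative to ground = (-2.000, 0.000) + (-0.800, 0.000) = (-2.800, 0.000) m/s.
Speed = |(-2.800, 0.000)| = 2.800 m/s.

2.80 m/s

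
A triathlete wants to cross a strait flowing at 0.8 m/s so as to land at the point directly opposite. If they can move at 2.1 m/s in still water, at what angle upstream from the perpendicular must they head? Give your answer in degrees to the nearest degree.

To cancel the current, the upstream component of the triathlete's velocity must equal the flow: 2.1 sin θ = 0.8.
sin θ = 0.8 / 2.1 = 0.3810.
θ = arcsin(0.3810) = 22.393°.

22°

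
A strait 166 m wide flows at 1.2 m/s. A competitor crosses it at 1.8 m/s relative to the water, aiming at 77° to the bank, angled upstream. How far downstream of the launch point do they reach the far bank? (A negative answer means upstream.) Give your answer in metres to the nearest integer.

Perpendicular speed = 1.754 m/s; crossing time = 166 / 1.754 = 94.648 s.
Net downstream speed = 0.795 m/s.
Drift = 0.795 × 94.648 = 75.254 m (downstream).

75 m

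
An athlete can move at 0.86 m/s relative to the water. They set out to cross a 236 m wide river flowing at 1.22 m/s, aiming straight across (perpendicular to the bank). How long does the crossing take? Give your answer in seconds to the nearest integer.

The component of the athlete's velocity perpendicular to the bank is 0.86 m/s.
The flow acts along the bank and has no component across it.
Time = 236 / 0.860 = 274.419 s.

274 s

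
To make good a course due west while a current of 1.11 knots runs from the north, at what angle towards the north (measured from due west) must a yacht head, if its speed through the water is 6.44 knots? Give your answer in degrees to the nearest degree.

The current pushes perpendicular to the desired track; the heading must have a component into the current equal to 1.11 knots: 6.44 sin θ = 1.11.
sin θ = 0.1724, so θ = 9.925°.

10°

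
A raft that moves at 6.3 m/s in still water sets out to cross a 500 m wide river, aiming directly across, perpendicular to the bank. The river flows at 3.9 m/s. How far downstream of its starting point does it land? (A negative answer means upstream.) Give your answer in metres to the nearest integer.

Perpendicular speed = 6.300 m/s; crossing time = 500 / 6.300 = 79.365 s.
Net downstream speed = 3.900 m/s.
Drift = 3.900 × 79.365 = 309.524 m (downstream).

310 m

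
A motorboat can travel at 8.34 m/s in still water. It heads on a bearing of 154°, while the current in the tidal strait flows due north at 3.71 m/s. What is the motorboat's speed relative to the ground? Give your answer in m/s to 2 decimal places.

Taking east as x and north as y: velocity relative to the water = (3.656, -7.496) m/s; the water relative to ground = (0.000, 3.710) m/s.
Velocity relative to ground = (3.656, -7.496) + (0.000, 3.710) = (3.656, -3.786) m/s.
Speed = |(3.656, -3.786)| = 5.263 m/s.

5.26 m/s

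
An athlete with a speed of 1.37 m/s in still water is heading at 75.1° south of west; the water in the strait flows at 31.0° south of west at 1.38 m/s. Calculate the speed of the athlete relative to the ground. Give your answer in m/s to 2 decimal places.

Taking east as x and north as y: velocity relative to the water = (-0.352, -1.324) m/s; the water relative to ground = (-1.183, -0.711) m/s.
Velocity relative to ground = (-0.352, -1.324) + (-1.183, -0.711) = (-1.535, -2.035) m/s.
Speed = |(-1.535, -2.035)| = 2.549 m/s.

2.55 m/s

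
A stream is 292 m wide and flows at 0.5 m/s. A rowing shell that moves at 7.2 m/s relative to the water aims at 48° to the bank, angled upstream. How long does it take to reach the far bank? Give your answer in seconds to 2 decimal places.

54.57 s

The component of the rowing shell's velocity perpendicular to the bank is 7.2 × sin 48° = 5.351 m/s.
The current is parallel to the bank, so it does not affect the crossing time.
Time = 292 / 5.351 = 54.573 s.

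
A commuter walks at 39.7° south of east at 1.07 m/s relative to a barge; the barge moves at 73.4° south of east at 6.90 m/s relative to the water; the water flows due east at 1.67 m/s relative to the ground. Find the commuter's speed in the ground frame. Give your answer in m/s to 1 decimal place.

In east/north components (m/s): commuter relative to barge = (0.823, -0.683); barge relative to water = (1.971, -6.612); water relative to ground = (1.670, 0.000).
Sum = (4.465, -7.296) m/s.
Speed = |(4.465, -7.296)| = 8.553 m/s.

8.6 m/s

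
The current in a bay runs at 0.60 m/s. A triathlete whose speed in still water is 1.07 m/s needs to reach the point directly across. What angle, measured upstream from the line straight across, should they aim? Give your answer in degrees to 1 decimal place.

To cancel the current, the upstream component of the triathlete's velocity must equal the flow: 1.07 sin θ = 0.60.
sin θ = 0.60 / 1.07 = 0.5607.
θ = arcsin(0.5607) = 34.108°.

34.1°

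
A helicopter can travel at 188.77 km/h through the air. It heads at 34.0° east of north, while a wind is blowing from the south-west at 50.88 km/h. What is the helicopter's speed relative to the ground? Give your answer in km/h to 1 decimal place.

Taking east as x and north as y: velocity relative to the air = (105.559, 156.497) km/h; the air relative to ground = (35.978, 35.978) km/h.
Velocity relative to ground = (105.559, 156.497) + (35.978, 35.978) = (141.536, 192.475) km/h.
Speed = |(141.536, 192.475)| = 238.913 km/h.

238.9 km/h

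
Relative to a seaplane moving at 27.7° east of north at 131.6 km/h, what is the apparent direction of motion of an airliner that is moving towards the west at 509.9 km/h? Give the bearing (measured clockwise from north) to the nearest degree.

258°

Taking east as x and north as y: airliner velocity = (-509.900, 0.000) km/h; seaplane velocity = (61.173, 116.518) km/h.
Velocity of airliner relative to seaplane = (-509.900, 0.000) − (61.173, 116.518) = (-571.073, -116.518) km/h.
Bearing = atan2(-571.07, -116.52) = 258.47° clockwise from north.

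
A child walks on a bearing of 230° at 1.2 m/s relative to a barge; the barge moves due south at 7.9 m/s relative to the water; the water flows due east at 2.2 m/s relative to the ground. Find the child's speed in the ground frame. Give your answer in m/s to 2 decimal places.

In east/north components (m/s): child relative to barge = (-0.919, -0.771); barge relative to water = (0.000, -7.900); water relative to ground = (2.200, 0.000).
Sum = (1.281, -8.671) m/s.
Speed = |(1.281, -8.671)| = 8.765 m/s.

8.77 m/s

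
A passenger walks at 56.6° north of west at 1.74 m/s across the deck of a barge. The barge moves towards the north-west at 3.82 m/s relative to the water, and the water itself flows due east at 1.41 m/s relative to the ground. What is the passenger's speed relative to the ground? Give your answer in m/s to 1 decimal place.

4.7 m/s

In east/north components (m/s): passenger relative to barge = (-0.958, 1.453); barge relative to water = (-2.701, 2.701); water relative to ground = (1.410, 0.000).
Sum = (-2.249, 4.154) m/s.
Speed = |(-2.249, 4.154)| = 4.724 m/s.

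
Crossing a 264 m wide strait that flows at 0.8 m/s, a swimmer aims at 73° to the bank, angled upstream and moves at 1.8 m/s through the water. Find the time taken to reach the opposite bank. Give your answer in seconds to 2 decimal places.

The component of the swimmer's velocity perpendicular to the bank is 1.8 × sin 73° = 1.721 m/s.
The flow acts along the bank and has no component across it.
Time = 264 / 1.721 = 153.368 s.

153.37 s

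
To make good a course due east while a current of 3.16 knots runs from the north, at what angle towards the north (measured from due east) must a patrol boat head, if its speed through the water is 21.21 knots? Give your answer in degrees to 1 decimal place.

8.6°

The current pushes perpendicular to the desired track; the heading must have a component into the current equal to 3.16 knots: 21.21 sin θ = 3.16.
sin θ = 0.1490, so θ = 8.568°.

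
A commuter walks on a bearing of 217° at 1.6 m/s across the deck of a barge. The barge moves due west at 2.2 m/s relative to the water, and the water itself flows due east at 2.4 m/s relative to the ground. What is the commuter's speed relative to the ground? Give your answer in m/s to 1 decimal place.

In east/north components (m/s): commuter relative to barge = (-0.963, -1.278); barge relative to water = (-2.200, 0.000); water relative to ground = (2.400, 0.000).
Sum = (-0.763, -1.278) m/s.
Speed = |(-0.763, -1.278)| = 1.488 m/s.

1.5 m/s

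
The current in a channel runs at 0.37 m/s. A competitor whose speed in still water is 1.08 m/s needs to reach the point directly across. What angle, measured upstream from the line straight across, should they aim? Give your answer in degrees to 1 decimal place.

20.0°

To cancel the current, the upstream component of the competitor's velocity must equal the flow: 1.08 sin θ = 0.37.
sin θ = 0.37 / 1.08 = 0.3426.
θ = arcsin(0.3426) = 20.035°.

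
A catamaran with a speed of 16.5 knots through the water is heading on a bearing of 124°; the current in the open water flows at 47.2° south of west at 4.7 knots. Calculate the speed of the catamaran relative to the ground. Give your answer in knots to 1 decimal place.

Taking east as x and north as y: velocity relative to the water = (13.679, -9.227) knots; the water relative to ground = (-3.193, -3.449) knots.
Velocity relative to ground = (13.679, -9.227) + (-3.193, -3.449) = (10.486, -12.675) knots.
Speed = |(10.486, -12.675)| = 16.450 knots.

16.5 knots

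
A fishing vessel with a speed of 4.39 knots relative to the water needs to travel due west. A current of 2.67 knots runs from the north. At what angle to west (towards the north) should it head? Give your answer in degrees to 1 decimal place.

37.5°

The current pushes perpendicular to the desired track; the heading must have a component into the current equal to 2.67 knots: 4.39 sin θ = 2.67.
sin θ = 0.6082, so θ = 37.459°.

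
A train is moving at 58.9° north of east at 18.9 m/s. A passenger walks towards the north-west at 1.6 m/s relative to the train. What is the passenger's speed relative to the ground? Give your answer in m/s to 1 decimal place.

19.3 m/s

Taking east as x and north as y: train velocity = (9.762, 16.183) m/s; passenger velocity relative to train = (-1.131, 1.131) m/s.
Velocity relative to ground = (9.762, 16.183) + (-1.131, 1.131) = (8.631, 17.315) m/s.
Speed = |(8.631, 17.315)| = 19.347 m/s.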